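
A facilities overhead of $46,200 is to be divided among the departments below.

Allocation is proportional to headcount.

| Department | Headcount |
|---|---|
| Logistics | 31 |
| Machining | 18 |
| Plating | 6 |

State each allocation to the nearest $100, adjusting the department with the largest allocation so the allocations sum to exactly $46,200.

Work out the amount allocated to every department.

Logistics: $26,100; Machining: $15,100; Plating: $5,000

Total headcount = 55.
Proportional shares: Logistics 31/55 × $46,200 = 26,040.00; Machining 18/55 × $46,200 = 15,120.00; Plating 6/55 × $46,200 = 5,040.00.
After rounding ($100): Logistics $26,000; Machining $15,100; Plating $5,000. Sum = $46,100.
Difference $46,200 − $46,100 = +$100 applied to largest allocation (Logistics): Logistics becomes $26,100.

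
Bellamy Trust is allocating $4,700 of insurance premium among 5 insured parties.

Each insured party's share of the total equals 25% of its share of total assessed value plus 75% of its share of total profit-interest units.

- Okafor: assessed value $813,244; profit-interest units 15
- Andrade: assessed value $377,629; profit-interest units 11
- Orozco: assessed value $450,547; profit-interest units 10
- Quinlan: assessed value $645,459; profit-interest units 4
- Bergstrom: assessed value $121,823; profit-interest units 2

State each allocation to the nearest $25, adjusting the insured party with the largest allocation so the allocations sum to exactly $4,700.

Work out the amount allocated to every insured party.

Assessed value total 2,408,702; profit-interest units total 42.
Composite weights (25% assessed value + 75% profit-interest units): Okafor 0.3523; Andrade 0.2356; Orozco 0.2253; Quinlan 0.1384; Bergstrom 0.0484.
Raw shares: Okafor 1,655.64; Andrade 1,107.43; Orozco 1,059.07; Quinlan 650.58; Bergstrom 227.28.
Rounded to nearest $25: Okafor $1,650; Andrade $1,100; Orozco $1,050; Quinlan $650; Bergstrom $225. Sum = $4,675.
Difference $4,700 − $4,675 = +$25 applied to largest allocation (Okafor): Okafor becomes $1,675.

Okafor: $1,675 · Andrade: $1,100 · Orozco: $1,050 · Quinlan: $650 · Bergstrom: $225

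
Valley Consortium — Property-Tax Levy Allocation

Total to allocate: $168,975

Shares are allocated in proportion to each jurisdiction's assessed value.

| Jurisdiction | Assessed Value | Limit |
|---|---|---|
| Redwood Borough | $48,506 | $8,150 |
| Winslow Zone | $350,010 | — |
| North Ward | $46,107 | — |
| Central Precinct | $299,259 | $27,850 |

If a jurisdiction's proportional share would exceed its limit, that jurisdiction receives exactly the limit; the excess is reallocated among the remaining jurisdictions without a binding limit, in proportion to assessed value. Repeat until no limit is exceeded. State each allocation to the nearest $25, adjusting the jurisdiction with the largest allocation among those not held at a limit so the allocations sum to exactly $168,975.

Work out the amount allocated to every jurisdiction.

Redwood Borough: $8,150; Winslow Zone: $117,500; North Ward: $15,475; Central Precinct: $27,850

Assessed value total: 743,882.
Unconstrained shares: Redwood Borough 11,018.28; Winslow Zone 79,505.81; North Ward 10,473.34; Central Precinct 67,977.57.
Cap binds for Redwood Borough ($8,150), Central Precinct ($27,850); remaining pool $132,975 reallocated over remaining assessed value 396,117.
Remaining shares: Winslow Zone 117,497.05 → $117,500; North Ward 15,477.95 → $15,475.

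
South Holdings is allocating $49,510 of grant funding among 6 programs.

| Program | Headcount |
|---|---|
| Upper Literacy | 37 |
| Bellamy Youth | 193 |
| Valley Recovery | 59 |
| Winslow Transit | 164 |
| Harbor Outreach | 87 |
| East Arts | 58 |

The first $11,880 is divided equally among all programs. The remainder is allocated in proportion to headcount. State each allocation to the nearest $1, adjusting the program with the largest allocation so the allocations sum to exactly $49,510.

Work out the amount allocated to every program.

$11,880 shared equally gives $1,980 per program.
Remainder $37,630 by headcount (total 598): Upper Literacy 2,328.28 → $2,328; Bellamy Youth 12,144.80 → $12,145; Valley Recovery 3,712.66 → $3,713; Winslow Transit 10,319.93 → $10,320; Harbor Outreach 5,474.60 → $5,475; East Arts 3,649.73 → $3,650.
Rounding difference −$1 on remainder applied to Bellamy Youth.
Totals: Upper Literacy $1,980 + $2,328 = $4,308; Bellamy Youth $1,980 + $12,144 = $14,124; Valley Recovery $1,980 + $3,713 = $5,693; Winslow Transit $1,980 + $10,320 = $12,300; Harbor Outreach $1,980 + $5,475 = $7,455; East Arts $1,980 + $3,650 = $5,630.

Upper Literacy: $4,308; Bellamy Youth: $14,124; Valley Recovery: $5,693; Winslow Transit: $12,300; Harbor Outreach: $7,455; East Arts: $5,630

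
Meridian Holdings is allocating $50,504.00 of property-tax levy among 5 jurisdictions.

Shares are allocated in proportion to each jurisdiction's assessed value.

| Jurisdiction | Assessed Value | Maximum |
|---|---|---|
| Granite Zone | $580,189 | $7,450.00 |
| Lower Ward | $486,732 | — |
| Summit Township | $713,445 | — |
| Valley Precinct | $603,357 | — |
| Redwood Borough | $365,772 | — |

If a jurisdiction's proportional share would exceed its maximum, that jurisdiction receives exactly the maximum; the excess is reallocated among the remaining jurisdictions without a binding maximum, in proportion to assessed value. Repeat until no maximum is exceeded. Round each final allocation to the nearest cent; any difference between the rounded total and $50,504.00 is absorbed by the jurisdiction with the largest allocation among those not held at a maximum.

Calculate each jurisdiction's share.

Combined assessed value = 2,749,495.
Proportional shares (ignoring caps): Granite Zone 10,657.1808; Lower Ward 8,940.5192; Summit Township 13,104.8888; Valley Precinct 11,082.7413; Redwood Borough 6,718.6698.
Cap binds for Granite Zone ($7,450.00); balance $43,054.00 reallocated over remaining assessed value 2,169,306.
Remaining shares: Lower Ward 9,660.1215 → $9,660.12; Summit Township 14,159.6718 → $14,159.67; Valley Precinct 11,974.7663 → $11,974.77; Redwood Borough 7,259.4404 → $7,259.44.

Granite Zone: $7,450.00; Lower Ward: $9,660.12; Summit Township: $14,159.67; Valley Precinct: $11,974.77; Redwood Borough: $7,259.44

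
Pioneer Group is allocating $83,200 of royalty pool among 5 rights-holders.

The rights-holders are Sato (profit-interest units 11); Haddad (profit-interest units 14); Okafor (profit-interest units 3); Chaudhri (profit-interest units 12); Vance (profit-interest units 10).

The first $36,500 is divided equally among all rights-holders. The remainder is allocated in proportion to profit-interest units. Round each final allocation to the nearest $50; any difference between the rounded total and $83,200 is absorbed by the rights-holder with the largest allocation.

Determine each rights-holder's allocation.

$36,500 shared equally gives $7,300 per rights-holder.
Remainder $46,700 by profit-interest units (total 50): Sato 10,274.00 → $10,250; Haddad 13,076.00 → $13,100; Okafor 2,802.00 → $2,800; Chaudhri 11,208.00 → $11,200; Vance 9,340.00 → $9,350.
Totals: Sato $7,300 + $10,250 = $17,550; Haddad $7,300 + $13,100 = $20,400; Okafor $7,300 + $2,800 = $10,100; Chaudhri $7,300 + $11,200 = $18,500; Vance $7,300 + $9,350 = $16,650.

Sato: $17,550 | Haddad: $20,400 | Okafor: $10,100 | Chaudhri: $18,500 | Vance: $16,650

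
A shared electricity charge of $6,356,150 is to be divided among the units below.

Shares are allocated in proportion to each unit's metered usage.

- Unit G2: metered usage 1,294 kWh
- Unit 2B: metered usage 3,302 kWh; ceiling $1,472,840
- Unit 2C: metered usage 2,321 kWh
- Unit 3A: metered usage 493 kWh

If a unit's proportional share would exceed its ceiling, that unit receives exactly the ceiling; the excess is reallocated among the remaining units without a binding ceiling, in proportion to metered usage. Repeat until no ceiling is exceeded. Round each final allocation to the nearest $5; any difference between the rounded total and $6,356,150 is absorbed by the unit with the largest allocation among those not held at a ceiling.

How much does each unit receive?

Unit G2: $1,538,220 · Unit 2B: $1,472,840 · Unit 2C: $2,759,045 · Unit 3A: $586,045

Metered usage total: 7,410.
Proportional shares (ignoring caps): Unit G2 1,109,967.35; Unit 2B 2,832,389.65; Unit 2C 1,990,907.44; Unit 3A 422,885.55.
Capped: Unit 2B ($1,472,840); balance $4,883,310 reallocated over remaining metered usage 4,108.
Remaining shares: Unit G2 1,538,218.88 → $1,538,220; Unit 2C 2,759,046.38 → $2,759,045; Unit 3A 586,044.75 → $586,045.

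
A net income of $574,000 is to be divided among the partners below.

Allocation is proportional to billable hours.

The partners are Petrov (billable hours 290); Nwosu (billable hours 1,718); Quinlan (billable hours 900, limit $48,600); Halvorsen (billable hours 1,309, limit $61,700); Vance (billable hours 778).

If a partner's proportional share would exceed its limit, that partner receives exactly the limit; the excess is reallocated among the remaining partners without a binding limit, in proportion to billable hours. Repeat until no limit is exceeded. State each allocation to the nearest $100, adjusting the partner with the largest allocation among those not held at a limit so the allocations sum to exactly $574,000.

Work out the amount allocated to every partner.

Total billable hours = 4,995.
Pro-rata shares before constraints: Petrov 33,325.33; Nwosu 197,423.82; Quinlan 103,423.42; Halvorsen 150,423.62; Vance 89,403.80.
Capped: Quinlan ($48,600), Halvorsen ($61,700); balance $463,700 reallocated over remaining billable hours 2,786.
Shares after redistribution: Petrov 48,267.41 → $48,300; Nwosu 285,942.79 → $285,900; Vance 129,489.81 → $129,500.

Petrov: $48,300; Nwosu: $285,900; Quinlan: $48,600; Halvorsen: $61,700; Vance: $129,500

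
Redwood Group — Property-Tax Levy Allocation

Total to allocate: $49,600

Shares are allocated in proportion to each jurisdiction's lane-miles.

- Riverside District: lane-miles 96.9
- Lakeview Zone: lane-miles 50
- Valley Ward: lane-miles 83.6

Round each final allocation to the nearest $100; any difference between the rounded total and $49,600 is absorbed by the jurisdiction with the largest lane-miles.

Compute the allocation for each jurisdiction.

Riverside District: $20,800 · Lakeview Zone: $10,800 · Valley Ward: $18,000

Lane-miles total: 230.5.
Unrounded shares: Riverside District 96.9/230.5 × $49,600 = 20,851.37; Lakeview Zone 50/230.5 × $49,600 = 10,759.22; Valley Ward 83.6/230.5 × $49,600 = 17,989.41.
At nearest $100: Riverside District $20,900; Lakeview Zone $10,800; Valley Ward $18,000. Sum = $49,700.
Difference $49,600 − $49,700 = −$100 applied to largest lane-miles (Riverside District): Riverside District becomes $20,800.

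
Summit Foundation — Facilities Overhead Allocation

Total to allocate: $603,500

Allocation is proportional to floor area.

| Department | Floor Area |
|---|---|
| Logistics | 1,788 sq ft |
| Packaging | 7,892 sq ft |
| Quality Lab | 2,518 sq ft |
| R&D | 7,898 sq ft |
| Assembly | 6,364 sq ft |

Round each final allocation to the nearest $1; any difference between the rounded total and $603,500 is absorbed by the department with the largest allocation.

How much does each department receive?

Logistics: $40,781; Packaging: $180,001; Quality Lab: $57,431; R&D: $180,137; Assembly: $145,150

Sum of floor area: 26,460.
Unrounded shares: Logistics 1,788/26,460 × $603,500 = 40,780.73; Packaging 7,892/26,460 × $603,500 = 180,000.83; Quality Lab 2,518/26,460 × $603,500 = 57,430.57; R&D 7,898/26,460 × $603,500 = 180,137.68; Assembly 6,364/26,460 × $603,500 = 145,150.19.
After rounding ($1): Logistics $40,781; Packaging $180,001; Quality Lab $57,431; R&D $180,138; Assembly $145,150. Sum = $603,501.
Difference $603,500 − $603,501 = −$1 applied to largest allocation (R&D): R&D becomes $180,137.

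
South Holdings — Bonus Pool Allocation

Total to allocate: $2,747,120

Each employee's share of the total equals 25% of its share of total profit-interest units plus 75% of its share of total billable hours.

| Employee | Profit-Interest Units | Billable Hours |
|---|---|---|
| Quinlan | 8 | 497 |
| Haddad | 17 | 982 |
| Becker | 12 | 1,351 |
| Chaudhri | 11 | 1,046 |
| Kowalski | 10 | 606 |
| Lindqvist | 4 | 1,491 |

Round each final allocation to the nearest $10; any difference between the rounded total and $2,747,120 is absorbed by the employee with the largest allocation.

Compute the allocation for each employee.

Quinlan: $260,050; Haddad: $527,040; Becker: $598,940; Chaudhri: $482,660; Kowalski: $319,810; Lindqvist: $558,620

Totals — profit-interest units 62, billable hours 5,973.
Combined weights (25% profit-interest units + 75% billable hours): Quinlan 0.0947; Haddad 0.1919; Becker 0.2180; Chaudhri 0.1757; Kowalski 0.1164; Lindqvist 0.2033.
Pro-rata amounts: Quinlan 260,053.07; Haddad 527,043.92; Becker 598,942.13; Chaudhri 482,657.65; Kowalski 319,805.97; Lindqvist 558,617.27.
After rounding ($10): Quinlan $260,050; Haddad $527,040; Becker $598,940; Chaudhri $482,660; Kowalski $319,810; Lindqvist $558,620. Sum = $2,747,120.
Sum already equals the total — no adjustment.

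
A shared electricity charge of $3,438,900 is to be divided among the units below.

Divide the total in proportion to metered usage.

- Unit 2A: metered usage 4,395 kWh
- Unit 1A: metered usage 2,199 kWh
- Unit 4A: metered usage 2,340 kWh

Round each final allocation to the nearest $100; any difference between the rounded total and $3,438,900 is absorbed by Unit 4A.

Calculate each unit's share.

Combined metered usage = 8,934.
Proportional shares: Unit 2A 4,395/8,934 × $3,438,900 = 1,691,735.56; Unit 1A 2,199/8,934 × $3,438,900 = 846,445.16; Unit 4A 2,340/8,934 × $3,438,900 = 900,719.27.
At nearest $100: Unit 2A $1,691,700; Unit 1A $846,400; Unit 4A $900,700. Sum = $3,438,800.
Difference $3,438,900 − $3,438,800 = +$100 applied to Unit 4A: Unit 4A becomes $900,800.

Unit 2A: $1,691,700 | Unit 1A: $846,400 | Unit 4A: $900,800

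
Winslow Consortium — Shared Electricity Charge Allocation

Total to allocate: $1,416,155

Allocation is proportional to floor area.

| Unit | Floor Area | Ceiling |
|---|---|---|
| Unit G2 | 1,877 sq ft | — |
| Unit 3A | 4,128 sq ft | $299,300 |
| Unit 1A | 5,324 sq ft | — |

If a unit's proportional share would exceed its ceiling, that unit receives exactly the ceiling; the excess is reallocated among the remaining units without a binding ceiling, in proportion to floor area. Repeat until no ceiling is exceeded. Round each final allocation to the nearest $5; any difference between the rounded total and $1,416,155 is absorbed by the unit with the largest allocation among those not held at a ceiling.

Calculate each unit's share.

Unit G2: $291,115 | Unit 3A: $299,300 | Unit 1A: $825,740

Sum of floor area: 11,329.
Pro-rata shares before constraints: Unit G2 234,629.97; Unit 3A 516,010.93; Unit 1A 665,514.10.
Capped: Unit 3A ($299,300); residual $1,116,855 reallocated over remaining floor area 7,201.
Shares after redistribution: Unit G2 291,117.46 → $291,115; Unit 1A 825,737.54 → $825,740.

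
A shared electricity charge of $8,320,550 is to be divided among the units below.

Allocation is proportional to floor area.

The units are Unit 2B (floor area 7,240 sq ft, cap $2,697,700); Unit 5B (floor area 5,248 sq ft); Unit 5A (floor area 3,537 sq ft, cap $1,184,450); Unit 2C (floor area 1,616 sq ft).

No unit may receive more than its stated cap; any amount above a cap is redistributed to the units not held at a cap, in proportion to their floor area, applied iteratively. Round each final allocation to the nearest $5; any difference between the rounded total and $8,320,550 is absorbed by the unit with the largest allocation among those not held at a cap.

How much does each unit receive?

Total floor area = 17,641.
Unconstrained shares: Unit 2B 3,414,816.73; Unit 5B 2,475,270.47; Unit 5A 1,668,260.61; Unit 2C 762,202.19.
Cap binds for Unit 2B ($2,697,700), Unit 5A ($1,184,450); residual $4,438,400 reallocated over remaining floor area 6,864.
Shares after redistribution: Unit 5B 3,393,462.00 → $3,393,460; Unit 2C 1,044,938.00 → $1,044,940.

Unit 2B: $2,697,700 | Unit 5B: $3,393,460 | Unit 5A: $1,184,450 | Unit 2C: $1,044,940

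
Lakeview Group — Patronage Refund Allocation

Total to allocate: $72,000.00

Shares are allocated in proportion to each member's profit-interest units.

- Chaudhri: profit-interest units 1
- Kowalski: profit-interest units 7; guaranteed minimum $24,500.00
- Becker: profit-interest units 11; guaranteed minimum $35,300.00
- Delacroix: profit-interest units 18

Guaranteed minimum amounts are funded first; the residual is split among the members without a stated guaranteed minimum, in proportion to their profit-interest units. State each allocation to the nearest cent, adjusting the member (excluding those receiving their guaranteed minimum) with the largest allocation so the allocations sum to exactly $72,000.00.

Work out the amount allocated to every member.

Chaudhri: $642.11; Kowalski: $24,500.00; Becker: $35,300.00; Delacroix: $11,557.89

Guaranteed amounts: Kowalski $24,500.00; Becker $35,300.00. Balance $12,200.00.
Balance split over remaining profit-interest units 19: Chaudhri 642.1053 → $642.11; Delacroix 11,557.8947 → $11,557.89.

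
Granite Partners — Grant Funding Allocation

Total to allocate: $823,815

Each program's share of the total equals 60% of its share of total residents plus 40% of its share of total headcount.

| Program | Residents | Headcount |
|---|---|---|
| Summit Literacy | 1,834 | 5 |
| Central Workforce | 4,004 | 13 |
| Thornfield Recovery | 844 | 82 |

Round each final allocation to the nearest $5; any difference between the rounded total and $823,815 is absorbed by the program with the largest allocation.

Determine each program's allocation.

Residents total 6,682; headcount total 100.
Composite weights (60% residents + 40% headcount): Summit Literacy 0.1847; Central Workforce 0.4115; Thornfield Recovery 0.4038.
Proportional shares: Summit Literacy 152,143.17; Central Workforce 339,027.12; Thornfield Recovery 332,644.71.
Rounded to nearest $5: Summit Literacy $152,145; Central Workforce $339,025; Thornfield Recovery $332,645. Sum = $823,815.
No rounding difference to absorb.

Summit Literacy: $152,145 | Central Workforce: $339,025 | Thornfield Recovery: $332,645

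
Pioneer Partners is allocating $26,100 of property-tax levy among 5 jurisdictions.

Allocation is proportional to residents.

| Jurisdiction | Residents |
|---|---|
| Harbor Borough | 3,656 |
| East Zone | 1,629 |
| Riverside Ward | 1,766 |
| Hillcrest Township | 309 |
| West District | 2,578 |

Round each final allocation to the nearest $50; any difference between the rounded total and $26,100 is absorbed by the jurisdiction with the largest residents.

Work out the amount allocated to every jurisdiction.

Total residents = 3,656 + 1,629 + 1,766 + 309 + 2,578 = 9,938.
Pro-rata amounts: Harbor Borough 9,601.69; East Zone 4,278.21; Riverside Ward 4,638.02; Hillcrest Township 811.52; West District 6,770.56.
At nearest $50: Harbor Borough $9,600; East Zone $4,300; Riverside Ward $4,650; Hillcrest Township $800; West District $6,750. Sum = $26,100.
Sum already equals the total — no adjustment.

Harbor Borough: $9,600; East Zone: $4,300; Riverside Ward: $4,650; Hillcrest Township: $800; West District: $6,750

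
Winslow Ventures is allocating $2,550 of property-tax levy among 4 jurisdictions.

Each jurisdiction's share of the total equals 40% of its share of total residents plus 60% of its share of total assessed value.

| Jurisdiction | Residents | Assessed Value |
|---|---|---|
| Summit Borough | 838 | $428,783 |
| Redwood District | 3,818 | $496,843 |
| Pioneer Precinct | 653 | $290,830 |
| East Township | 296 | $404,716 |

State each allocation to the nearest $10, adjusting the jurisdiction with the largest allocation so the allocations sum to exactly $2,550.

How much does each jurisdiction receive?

Summit Borough: $560 | Redwood District: $1,160 | Pioneer Precinct: $390 | East Township: $440

Residents total 5,605; assessed value total 1,621,172.
Composite weights (40% residents + 60% assessed value): Summit Borough 0.2185; Redwood District 0.4564; Pioneer Precinct 0.1542; East Township 0.1709.
Raw shares: Summit Borough 557.17; Redwood District 1,163.70; Pioneer Precinct 393.31; East Township 435.82.
At nearest $10: Summit Borough $560; Redwood District $1,160; Pioneer Precinct $390; East Township $440. Sum = $2,550.
Rounded total matches; no reconciliation needed.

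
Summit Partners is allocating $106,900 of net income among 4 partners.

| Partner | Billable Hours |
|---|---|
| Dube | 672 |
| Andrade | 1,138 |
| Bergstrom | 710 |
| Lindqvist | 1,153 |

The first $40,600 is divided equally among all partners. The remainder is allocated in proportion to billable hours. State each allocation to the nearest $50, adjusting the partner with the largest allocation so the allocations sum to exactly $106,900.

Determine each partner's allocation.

Dube: $22,300 · Andrade: $30,700 · Bergstrom: $22,950 · Lindqvist: $30,950

First tranche $40,600 split equally: $10,150 each.
Remainder $66,300 by billable hours (total 3,673): Dube 12,130.03 → $12,150; Andrade 20,541.63 → $20,550; Bergstrom 12,815.95 → $12,800; Lindqvist 20,812.39 → $20,800.
Totals: Dube $10,150 + $12,150 = $22,300; Andrade $10,150 + $20,550 = $30,700; Bergstrom $10,150 + $12,800 = $22,950; Lindqvist $10,150 + $20,800 = $30,950.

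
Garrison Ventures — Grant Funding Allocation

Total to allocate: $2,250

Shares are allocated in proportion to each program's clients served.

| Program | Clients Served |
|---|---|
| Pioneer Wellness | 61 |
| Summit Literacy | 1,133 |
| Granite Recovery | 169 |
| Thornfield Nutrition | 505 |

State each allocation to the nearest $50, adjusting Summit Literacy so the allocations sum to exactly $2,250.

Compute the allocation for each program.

Combined clients served = 1,868.
Raw shares: Pioneer Wellness 61/1,868 × $2,250 = 73.47; Summit Literacy 1,133/1,868 × $2,250 = 1,364.69; Granite Recovery 169/1,868 × $2,250 = 203.56; Thornfield Nutrition 505/1,868 × $2,250 = 608.27.
Rounded to nearest $50: Pioneer Wellness $50; Summit Literacy $1,350; Granite Recovery $200; Thornfield Nutrition $600. Sum = $2,200.
Difference $2,250 − $2,200 = +$50 applied to Summit Literacy: Summit Literacy becomes $1,400.

Pioneer Wellness: $50 · Summit Literacy: $1,400 · Granite Recovery: $200 · Thornfield Nutrition: $600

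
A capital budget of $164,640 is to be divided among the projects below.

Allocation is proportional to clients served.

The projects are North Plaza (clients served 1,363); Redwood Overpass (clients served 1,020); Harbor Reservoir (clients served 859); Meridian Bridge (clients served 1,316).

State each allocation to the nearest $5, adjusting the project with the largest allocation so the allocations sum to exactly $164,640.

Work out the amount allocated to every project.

North Plaza: $49,230; Redwood Overpass: $36,845; Harbor Reservoir: $31,030; Meridian Bridge: $47,535

Total clients served = 4,558.
Pro-rata amounts: North Plaza 1,363/4,558 × $164,640 = 49,233.07; Redwood Overpass 1,020/4,558 × $164,640 = 36,843.53; Harbor Reservoir 859/4,558 × $164,640 = 31,028.03; Meridian Bridge 1,316/4,558 × $164,640 = 47,535.38.
After rounding ($5): North Plaza $49,235; Redwood Overpass $36,845; Harbor Reservoir $31,030; Meridian Bridge $47,535. Sum = $164,645.
Difference $164,640 − $164,645 = −$5 applied to largest allocation (North Plaza): North Plaza becomes $49,230.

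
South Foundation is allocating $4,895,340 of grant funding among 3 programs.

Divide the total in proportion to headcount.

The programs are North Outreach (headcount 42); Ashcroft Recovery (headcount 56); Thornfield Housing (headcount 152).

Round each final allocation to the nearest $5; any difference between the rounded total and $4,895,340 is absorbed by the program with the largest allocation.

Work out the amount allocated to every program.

Sum of headcount: 250.
Raw shares: North Outreach 42/250 × $4,895,340 = 822,417.12; Ashcroft Recovery 56/250 × $4,895,340 = 1,096,556.16; Thornfield Housing 152/250 × $4,895,340 = 2,976,366.72.
After rounding ($5): North Outreach $822,415; Ashcroft Recovery $1,096,555; Thornfield Housing $2,976,365. Sum = $4,895,335.
Difference $4,895,340 − $4,895,335 = +$5 applied to largest allocation (Thornfield Housing): Thornfield Housing becomes $2,976,370.

North Outreach: $822,415 | Ashcroft Recovery: $1,096,555 | Thornfield Housing: $2,976,370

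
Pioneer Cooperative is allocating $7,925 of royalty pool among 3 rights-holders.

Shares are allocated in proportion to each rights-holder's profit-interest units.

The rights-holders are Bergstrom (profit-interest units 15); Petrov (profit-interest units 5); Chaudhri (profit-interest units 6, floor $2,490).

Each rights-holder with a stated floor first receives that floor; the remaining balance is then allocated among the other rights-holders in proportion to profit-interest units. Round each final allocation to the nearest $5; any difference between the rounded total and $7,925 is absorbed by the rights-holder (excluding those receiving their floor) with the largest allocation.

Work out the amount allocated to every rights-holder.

Bergstrom: $4,075; Petrov: $1,360; Chaudhri: $2,490

Fund the minimums — Chaudhri $2,490. Balance $5,435.
Balance split over remaining profit-interest units 20: Bergstrom 4,076.25 → $4,075; Petrov 1,358.75 → $1,360.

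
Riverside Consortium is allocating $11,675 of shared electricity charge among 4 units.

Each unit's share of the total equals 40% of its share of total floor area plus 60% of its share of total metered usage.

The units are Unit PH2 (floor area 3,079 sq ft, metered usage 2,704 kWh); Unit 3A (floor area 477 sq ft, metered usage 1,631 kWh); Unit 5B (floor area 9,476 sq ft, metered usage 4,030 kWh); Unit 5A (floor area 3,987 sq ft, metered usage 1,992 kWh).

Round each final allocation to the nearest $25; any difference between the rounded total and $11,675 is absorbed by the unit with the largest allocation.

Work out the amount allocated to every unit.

Unit PH2: $2,675 · Unit 3A: $1,225 · Unit 5B: $5,325 · Unit 5A: $2,450

Totals — floor area 17,019, metered usage 10,357.
Combined weights (40% floor area + 60% metered usage): Unit PH2 0.2290; Unit 3A 0.1057; Unit 5B 0.4562; Unit 5A 0.2091.
Unrounded shares: Unit PH2 2,673.74; Unit 3A 1,234.02; Unit 5B 5,325.91; Unit 5A 2,441.33.
At nearest $25: Unit PH2 $2,675; Unit 3A $1,225; Unit 5B $5,325; Unit 5A $2,450. Sum = $11,675.
Sum already equals the total — no adjustment.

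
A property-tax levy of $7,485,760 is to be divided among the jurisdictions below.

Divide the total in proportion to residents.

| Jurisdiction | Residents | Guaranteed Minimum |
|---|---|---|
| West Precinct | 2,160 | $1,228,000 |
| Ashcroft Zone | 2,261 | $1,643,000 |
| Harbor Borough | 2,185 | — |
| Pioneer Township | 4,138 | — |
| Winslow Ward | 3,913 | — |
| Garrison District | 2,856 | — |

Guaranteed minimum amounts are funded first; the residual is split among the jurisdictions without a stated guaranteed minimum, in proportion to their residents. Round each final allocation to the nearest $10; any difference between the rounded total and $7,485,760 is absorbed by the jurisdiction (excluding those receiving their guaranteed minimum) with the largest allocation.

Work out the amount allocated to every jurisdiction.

West Precinct: $1,228,000 · Ashcroft Zone: $1,643,000 · Harbor Borough: $770,180 · Pioneer Township: $1,458,600 · Winslow Ward: $1,379,280 · Garrison District: $1,006,700

Minimums first: West Precinct $1,228,000; Ashcroft Zone $1,643,000. Remaining pool $4,614,760.
Remaining pool split over remaining residents 13,092: Harbor Borough 770,184.13 → $770,180; Pioneer Township 1,458,591.27 → $1,458,590; Winslow Ward 1,379,281.69 → $1,379,280; Garrison District 1,006,702.91 → $1,006,700.
Rounding difference +$10 applied to Pioneer Township → $1,458,600.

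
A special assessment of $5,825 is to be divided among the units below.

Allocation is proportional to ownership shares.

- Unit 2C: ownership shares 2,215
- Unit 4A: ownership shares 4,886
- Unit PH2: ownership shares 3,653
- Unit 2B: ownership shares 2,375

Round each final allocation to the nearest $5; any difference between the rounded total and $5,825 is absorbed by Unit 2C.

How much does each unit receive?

Ownership shares total: 13,129.
Proportional shares: Unit 2C 2,215/13,129 × $5,825 = 982.74; Unit 4A 4,886/13,129 × $5,825 = 2,167.79; Unit PH2 3,653/13,129 × $5,825 = 1,620.74; Unit 2B 2,375/13,129 × $5,825 = 1,053.73.
At nearest $5: Unit 2C $985; Unit 4A $2,170; Unit PH2 $1,620; Unit 2B $1,055. Sum = $5,830.
Difference $5,825 − $5,830 = −$5 applied to Unit 2C: Unit 2C becomes $980.

Unit 2C: $980; Unit 4A: $2,170; Unit PH2: $1,620; Unit 2B: $1,055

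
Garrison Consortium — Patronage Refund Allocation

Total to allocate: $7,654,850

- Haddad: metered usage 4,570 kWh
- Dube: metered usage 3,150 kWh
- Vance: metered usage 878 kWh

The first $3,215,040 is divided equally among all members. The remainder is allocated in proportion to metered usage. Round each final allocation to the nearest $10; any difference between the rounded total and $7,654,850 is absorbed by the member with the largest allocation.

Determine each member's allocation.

Haddad: $3,431,520 · Dube: $2,698,270 · Vance: $1,525,060

$3,215,040 shared equally gives $1,071,680 per member.
Remainder $4,439,810 by metered usage (total 8,598): Haddad 2,359,843.18 → $2,359,840; Dube 1,626,587.75 → $1,626,590; Vance 453,379.06 → $453,380.
Totals: Haddad $1,071,680 + $2,359,840 = $3,431,520; Dube $1,071,680 + $1,626,590 = $2,698,270; Vance $1,071,680 + $453,380 = $1,525,060.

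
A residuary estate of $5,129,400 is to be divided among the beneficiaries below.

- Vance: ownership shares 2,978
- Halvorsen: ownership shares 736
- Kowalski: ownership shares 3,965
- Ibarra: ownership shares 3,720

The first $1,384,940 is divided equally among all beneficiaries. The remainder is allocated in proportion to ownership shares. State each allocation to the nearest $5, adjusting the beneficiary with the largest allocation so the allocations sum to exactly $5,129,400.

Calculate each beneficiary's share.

First tranche $1,384,940 split equally: $346,235 each.
Remainder $3,744,460 by ownership shares (total 11,399): Vance 978,243.87 → $978,245; Halvorsen 241,768.80 → $241,770; Kowalski 1,302,463.72 → $1,302,465; Ibarra 1,221,983.61 → $1,221,985.
Rounding difference −$5 on remainder applied to Kowalski.
Totals: Vance $346,235 + $978,245 = $1,324,480; Halvorsen $346,235 + $241,770 = $588,005; Kowalski $346,235 + $1,302,460 = $1,648,695; Ibarra $346,235 + $1,221,985 = $1,568,220.

Vance: $1,324,480 · Halvorsen: $588,005 · Kowalski: $1,648,695 · Ibarra: $1,568,220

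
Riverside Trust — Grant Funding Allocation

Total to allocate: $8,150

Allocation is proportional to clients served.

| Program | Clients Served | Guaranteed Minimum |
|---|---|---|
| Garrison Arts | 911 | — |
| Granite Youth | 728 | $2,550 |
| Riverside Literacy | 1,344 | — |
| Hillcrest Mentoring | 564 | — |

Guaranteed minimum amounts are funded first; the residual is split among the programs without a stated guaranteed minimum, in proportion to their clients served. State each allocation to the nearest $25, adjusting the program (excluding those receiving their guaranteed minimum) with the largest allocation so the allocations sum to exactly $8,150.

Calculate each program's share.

Garrison Arts: $1,800 | Granite Youth: $2,550 | Riverside Literacy: $2,675 | Hillcrest Mentoring: $1,125

Guaranteed amounts: Granite Youth $2,550. Remaining pool $5,600.
Remaining pool split over remaining clients served 2,819: Garrison Arts 1,809.72 → $1,800; Riverside Literacy 2,669.88 → $2,675; Hillcrest Mentoring 1,120.40 → $1,125.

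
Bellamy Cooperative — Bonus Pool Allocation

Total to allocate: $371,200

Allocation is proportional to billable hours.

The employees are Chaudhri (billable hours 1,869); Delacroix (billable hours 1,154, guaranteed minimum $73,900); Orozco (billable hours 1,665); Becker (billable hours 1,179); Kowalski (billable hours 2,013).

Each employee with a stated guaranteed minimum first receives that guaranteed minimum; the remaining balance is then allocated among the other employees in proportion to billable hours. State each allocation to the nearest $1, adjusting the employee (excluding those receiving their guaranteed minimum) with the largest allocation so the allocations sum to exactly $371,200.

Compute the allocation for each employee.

Minimums first: Delacroix $73,900. Remaining pool $297,300.
Remaining pool split over remaining billable hours 6,726: Chaudhri 82,612.80 → $82,613; Orozco 73,595.67 → $73,596; Becker 52,113.69 → $52,114; Kowalski 88,977.83 → $88,978.
Rounding difference −$1 applied to Kowalski → $88,977.

Chaudhri: $82,613 · Delacroix: $73,900 · Orozco: $73,596 · Becker: $52,114 · Kowalski: $88,977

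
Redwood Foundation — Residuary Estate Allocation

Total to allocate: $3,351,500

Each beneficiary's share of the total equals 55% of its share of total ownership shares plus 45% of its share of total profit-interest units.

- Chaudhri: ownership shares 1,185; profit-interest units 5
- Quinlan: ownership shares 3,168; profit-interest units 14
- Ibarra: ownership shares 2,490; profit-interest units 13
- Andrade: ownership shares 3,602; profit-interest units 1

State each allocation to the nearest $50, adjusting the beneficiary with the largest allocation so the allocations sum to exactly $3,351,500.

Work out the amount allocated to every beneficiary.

Ownership shares total 10,445; profit-interest units total 33.
Composite weights (55% ownership shares + 45% profit-interest units): Chaudhri 0.1306; Quinlan 0.3577; Ibarra 0.3084; Andrade 0.2033.
Proportional shares: Chaudhri 437,639.19; Quinlan 1,198,917.85; Ibarra 1,033,562.70; Andrade 681,380.27.
After rounding ($50): Chaudhri $437,650; Quinlan $1,198,900; Ibarra $1,033,550; Andrade $681,400. Sum = $3,351,500.
No rounding difference to absorb.

Chaudhri: $437,650; Quinlan: $1,198,900; Ibarra: $1,033,550; Andrade: $681,400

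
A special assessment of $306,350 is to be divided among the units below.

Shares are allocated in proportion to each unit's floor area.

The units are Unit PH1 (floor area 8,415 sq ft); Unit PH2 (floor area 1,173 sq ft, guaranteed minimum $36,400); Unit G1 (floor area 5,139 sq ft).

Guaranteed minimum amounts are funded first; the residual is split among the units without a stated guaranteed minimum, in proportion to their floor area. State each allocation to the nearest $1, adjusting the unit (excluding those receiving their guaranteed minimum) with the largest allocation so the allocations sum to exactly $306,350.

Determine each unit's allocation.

Fund the minimums — Unit PH2 $36,400. Residual $269,950.
Residual split over remaining floor area 13,554: Unit PH1 167,598.44 → $167,598; Unit G1 102,351.56 → $102,352.

Unit PH1: $167,598 · Unit PH2: $36,400 · Unit G1: $102,352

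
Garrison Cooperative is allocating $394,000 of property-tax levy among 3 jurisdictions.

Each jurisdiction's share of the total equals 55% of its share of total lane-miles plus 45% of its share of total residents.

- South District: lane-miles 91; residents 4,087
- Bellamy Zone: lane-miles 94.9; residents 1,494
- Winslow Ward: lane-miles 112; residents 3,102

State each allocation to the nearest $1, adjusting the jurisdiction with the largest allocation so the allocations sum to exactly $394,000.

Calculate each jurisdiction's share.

Lane-miles total 297.9; residents total 8,683.
Combined weights (55% lane-miles + 45% residents): South District 0.3798; Bellamy Zone 0.2526; Winslow Ward 0.3675.
Unrounded shares: South District 149,649.01; Bellamy Zone 99,538.96; Winslow Ward 144,812.02.
After rounding ($1): South District $149,649; Bellamy Zone $99,539; Winslow Ward $144,812. Sum = $394,000.
Sum already equals the total — no adjustment.

South District: $149,649 · Bellamy Zone: $99,539 · Winslow Ward: $144,812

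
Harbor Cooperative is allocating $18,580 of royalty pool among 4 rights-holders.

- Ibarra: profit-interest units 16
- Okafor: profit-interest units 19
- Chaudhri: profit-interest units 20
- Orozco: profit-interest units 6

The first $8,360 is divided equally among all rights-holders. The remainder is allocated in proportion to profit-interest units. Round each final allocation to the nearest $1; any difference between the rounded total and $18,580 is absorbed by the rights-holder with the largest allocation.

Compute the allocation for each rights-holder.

Equal tier: $8,360 ÷ 4 = $2,090 apiece.
Remainder $10,220 by profit-interest units (total 61): Ibarra 2,680.66 → $2,681; Okafor 3,183.28 → $3,183; Chaudhri 3,350.82 → $3,351; Orozco 1,005.25 → $1,005.
Totals: Ibarra $2,090 + $2,681 = $4,771; Okafor $2,090 + $3,183 = $5,273; Chaudhri $2,090 + $3,351 = $5,441; Orozco $2,090 + $1,005 = $3,095.

Ibarra: $4,771 | Okafor: $5,273 | Chaudhri: $5,441 | Orozco: $3,095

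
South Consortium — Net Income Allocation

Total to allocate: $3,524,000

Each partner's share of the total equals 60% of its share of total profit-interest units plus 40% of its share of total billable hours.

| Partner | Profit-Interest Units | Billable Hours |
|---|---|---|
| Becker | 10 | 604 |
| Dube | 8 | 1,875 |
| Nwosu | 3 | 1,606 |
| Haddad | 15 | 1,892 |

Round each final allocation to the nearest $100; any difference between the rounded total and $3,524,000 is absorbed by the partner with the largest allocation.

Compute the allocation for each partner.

Profit-interest units total 36; billable hours total 5,977.
Combined weights (60% profit-interest units + 40% billable hours): Becker 0.2071; Dube 0.2588; Nwosu 0.1575; Haddad 0.3766.
Pro-rata amounts: Becker 729,779.11; Dube 912,061.75; Nwosu 554,954.83; Haddad 1,327,204.32.
At nearest $100: Becker $729,800; Dube $912,100; Nwosu $555,000; Haddad $1,327,200. Sum = $3,524,100.
Difference $3,524,000 − $3,524,100 = −$100 applied to largest allocation (Haddad): Haddad becomes $1,327,100.

Becker: $729,800 · Dube: $912,100 · Nwosu: $555,000 · Haddad: $1,327,100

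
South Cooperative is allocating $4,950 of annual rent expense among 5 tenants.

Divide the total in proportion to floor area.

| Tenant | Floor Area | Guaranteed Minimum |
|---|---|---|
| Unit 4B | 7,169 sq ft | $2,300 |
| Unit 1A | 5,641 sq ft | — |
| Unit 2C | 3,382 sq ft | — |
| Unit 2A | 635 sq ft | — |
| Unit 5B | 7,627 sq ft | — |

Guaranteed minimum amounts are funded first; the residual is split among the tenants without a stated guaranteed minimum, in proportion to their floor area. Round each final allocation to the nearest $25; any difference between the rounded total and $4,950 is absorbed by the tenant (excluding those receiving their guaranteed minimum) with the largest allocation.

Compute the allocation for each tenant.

Fund the minimums — Unit 4B $2,300. Residual $2,650.
Residual split over remaining floor area 17,285: Unit 1A 864.83 → $875; Unit 2C 518.50 → $525; Unit 2A 97.35 → $100; Unit 5B 1,169.31 → $1,175.
Rounding difference −$25 applied to Unit 5B → $1,150.

Unit 4B: $2,300 | Unit 1A: $875 | Unit 2C: $525 | Unit 2A: $100 | Unit 5B: $1,150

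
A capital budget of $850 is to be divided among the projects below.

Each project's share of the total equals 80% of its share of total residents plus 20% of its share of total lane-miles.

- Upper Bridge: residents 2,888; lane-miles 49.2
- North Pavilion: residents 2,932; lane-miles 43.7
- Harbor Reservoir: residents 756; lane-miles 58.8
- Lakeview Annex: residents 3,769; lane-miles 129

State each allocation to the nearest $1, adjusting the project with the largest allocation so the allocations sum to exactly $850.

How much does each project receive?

Upper Bridge: $220 | North Pavilion: $219 | Harbor Reservoir: $85 | Lakeview Annex: $326

Totals — residents 10,345, lane-miles 280.7.
Composite weights (80% residents + 20% lane-miles): Upper Bridge 0.2584; North Pavilion 0.2579; Harbor Reservoir 0.1004; Lakeview Annex 0.3834.
Proportional shares: Upper Bridge 219.63; North Pavilion 219.19; Harbor Reservoir 85.30; Lakeview Annex 325.87.
At nearest $1: Upper Bridge $220; North Pavilion $219; Harbor Reservoir $85; Lakeview Annex $326. Sum = $850.
Sum already equals the total — no adjustment.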